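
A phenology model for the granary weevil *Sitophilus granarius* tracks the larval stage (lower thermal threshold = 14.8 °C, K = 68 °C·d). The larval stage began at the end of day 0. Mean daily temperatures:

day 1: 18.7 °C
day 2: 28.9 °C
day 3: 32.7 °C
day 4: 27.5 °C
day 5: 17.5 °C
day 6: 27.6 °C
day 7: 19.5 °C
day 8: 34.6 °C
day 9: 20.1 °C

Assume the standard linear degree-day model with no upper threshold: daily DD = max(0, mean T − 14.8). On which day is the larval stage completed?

Daily DD above 14.8 °C: 3.9, 14.1, 17.9, 12.7, 2.7, 12.8, 4.7, 19.8, 5.3.
Cumulative: 3.9, 18.0, 35.9, 48.6, 51.3, 64.1, 68.8, 88.6, 93.9.
The total first reaches 68 DD on day 7.

day 7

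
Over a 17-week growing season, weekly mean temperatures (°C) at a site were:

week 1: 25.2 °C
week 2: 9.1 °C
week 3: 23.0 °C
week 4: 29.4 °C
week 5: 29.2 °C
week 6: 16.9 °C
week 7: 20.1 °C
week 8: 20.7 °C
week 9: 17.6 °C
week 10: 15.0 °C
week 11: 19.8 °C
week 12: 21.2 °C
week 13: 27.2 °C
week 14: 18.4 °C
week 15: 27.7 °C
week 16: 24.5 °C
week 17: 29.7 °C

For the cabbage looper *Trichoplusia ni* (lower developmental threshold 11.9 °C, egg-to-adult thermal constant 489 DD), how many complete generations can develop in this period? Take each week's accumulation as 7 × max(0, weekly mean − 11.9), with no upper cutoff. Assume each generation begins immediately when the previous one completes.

2 generations

Weekly DD (7 × max(0, T̄ − 11.9)): 93.1, 0.0, 77.7, 122.5, 121.1, 35.0, 57.4, 61.6, 39.9, 21.7, 55.3, 65.1, 107.1, 45.5, 110.6, 88.2, 124.6.
Season total = 1226.4 DD.
Complete generations = ⌊1226.4 / 489⌋ = 2.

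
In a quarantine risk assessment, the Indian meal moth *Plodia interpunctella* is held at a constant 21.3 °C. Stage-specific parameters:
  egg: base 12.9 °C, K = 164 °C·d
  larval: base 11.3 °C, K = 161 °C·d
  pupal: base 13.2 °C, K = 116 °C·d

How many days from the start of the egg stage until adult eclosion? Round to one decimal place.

egg: 164 / (21.3 − 12.9) = 164 / 8.4 = 19.524 d.
larval: 161 / (21.3 − 11.3) = 161 / 10.0 = 16.100 d.
pupal: 116 / (21.3 − 13.2) = 116 / 8.1 = 14.321 d.
Sum = 49.945 ≈ 49.9 days.

49.9 days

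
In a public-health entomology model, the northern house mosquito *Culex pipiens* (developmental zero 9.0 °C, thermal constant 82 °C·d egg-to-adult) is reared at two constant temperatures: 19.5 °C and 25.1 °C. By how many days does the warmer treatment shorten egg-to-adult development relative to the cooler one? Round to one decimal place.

2.7 days

At 19.5 °C: 82 / (19.5 − 9.0) = 82 / 10.5 = 7.810 d.
At 25.1 °C: 82 / (25.1 − 9.0) = 82 / 16.1 = 5.093 d.
Difference = |7.810 − 5.093| = 2.716 ≈ 2.7 days.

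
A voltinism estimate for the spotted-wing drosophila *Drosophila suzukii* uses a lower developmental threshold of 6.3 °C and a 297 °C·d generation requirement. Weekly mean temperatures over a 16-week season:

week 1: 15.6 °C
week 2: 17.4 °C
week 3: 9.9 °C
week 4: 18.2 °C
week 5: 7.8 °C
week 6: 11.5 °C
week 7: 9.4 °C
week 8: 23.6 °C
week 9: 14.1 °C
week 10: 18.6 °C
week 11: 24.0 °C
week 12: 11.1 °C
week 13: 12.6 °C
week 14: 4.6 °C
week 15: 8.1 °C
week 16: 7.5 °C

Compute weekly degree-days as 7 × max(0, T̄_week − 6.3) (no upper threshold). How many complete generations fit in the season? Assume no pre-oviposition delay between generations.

Weekly DD (7 × max(0, T̄ − 6.3)): 65.1, 77.7, 25.2, 83.3, 10.5, 36.4, 21.7, 121.1, 54.6, 86.1, 123.9, 33.6, 44.1, 0.0, 12.6, 8.4.
Season total = 804.3 DD.
Complete generations = ⌊804.3 / 297⌋ = 2.

2 generations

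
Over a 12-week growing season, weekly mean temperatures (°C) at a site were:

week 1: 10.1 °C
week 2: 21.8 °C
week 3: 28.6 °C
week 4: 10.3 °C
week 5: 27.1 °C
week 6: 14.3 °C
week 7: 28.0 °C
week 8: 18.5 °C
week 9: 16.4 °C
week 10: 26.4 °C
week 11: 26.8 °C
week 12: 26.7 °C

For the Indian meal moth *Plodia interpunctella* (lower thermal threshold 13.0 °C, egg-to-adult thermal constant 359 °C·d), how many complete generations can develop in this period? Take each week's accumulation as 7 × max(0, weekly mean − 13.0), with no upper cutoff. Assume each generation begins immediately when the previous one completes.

2 generations

Weekly DD (7 × max(0, T̄ − 13.0)): 0.0, 61.6, 109.2, 0.0, 98.7, 9.1, 105.0, 38.5, 23.8, 93.8, 96.6, 95.9.
Season total = 732.2 DD.
Complete generations = ⌊732.2 / 359⌋ = 2.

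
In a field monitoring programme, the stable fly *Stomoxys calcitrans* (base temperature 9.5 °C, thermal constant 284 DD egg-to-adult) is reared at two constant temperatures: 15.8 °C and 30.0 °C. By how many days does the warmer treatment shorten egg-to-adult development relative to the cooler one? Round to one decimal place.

31.2 days

At 15.8 °C: 284 / (15.8 − 9.5) = 284 / 6.3 = 45.079 d.
At 30.0 °C: 284 / (30.0 − 9.5) = 284 / 20.5 = 13.854 d.
Difference = |45.079 − 13.854| = 31.226 ≈ 31.2 days.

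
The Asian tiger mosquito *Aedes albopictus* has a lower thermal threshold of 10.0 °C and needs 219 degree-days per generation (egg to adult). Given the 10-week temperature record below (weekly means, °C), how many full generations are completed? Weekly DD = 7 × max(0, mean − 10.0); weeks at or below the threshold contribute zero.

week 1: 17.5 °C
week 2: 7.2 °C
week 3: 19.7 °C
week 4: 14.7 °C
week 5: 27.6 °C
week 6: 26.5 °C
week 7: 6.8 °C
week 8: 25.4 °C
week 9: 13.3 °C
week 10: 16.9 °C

2 generations

Weekly DD (7 × max(0, T̄ − 10.0)): 52.5, 0.0, 67.9, 32.9, 123.2, 115.5, 0.0, 107.8, 23.1, 48.3.
Season total = 571.2 DD.
Complete generations = ⌊571.2 / 219⌋ = 2.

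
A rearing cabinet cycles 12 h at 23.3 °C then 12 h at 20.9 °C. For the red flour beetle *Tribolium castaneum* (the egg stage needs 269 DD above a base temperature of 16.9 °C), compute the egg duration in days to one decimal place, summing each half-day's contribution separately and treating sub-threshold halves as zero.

Day half: max(0, 23.3 − 16.9) × 0.5 = 6.4 × 0.5 = 3.20 DD.
Night half: max(0, 20.9 − 16.9) × 0.5 = 4.0 × 0.5 = 2.00 DD.
Per 24 h: 5.20 DD/day.
Duration = 269 / 5.20 = 51.731 ≈ 51.7 days.

51.7 days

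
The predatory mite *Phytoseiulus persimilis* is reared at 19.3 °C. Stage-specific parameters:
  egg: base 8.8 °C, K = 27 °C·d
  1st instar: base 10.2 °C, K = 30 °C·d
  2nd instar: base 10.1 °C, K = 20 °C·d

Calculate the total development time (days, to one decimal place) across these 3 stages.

8.0 days

egg: 27 / (19.3 − 8.8) = 27 / 10.5 = 2.571 d.
1st instar: 30 / (19.3 − 10.2) = 30 / 9.1 = 3.297 d.
2nd instar: 20 / (19.3 − 10.1) = 20 / 9.2 = 2.174 d.
Sum = 8.042 ≈ 8.0 days.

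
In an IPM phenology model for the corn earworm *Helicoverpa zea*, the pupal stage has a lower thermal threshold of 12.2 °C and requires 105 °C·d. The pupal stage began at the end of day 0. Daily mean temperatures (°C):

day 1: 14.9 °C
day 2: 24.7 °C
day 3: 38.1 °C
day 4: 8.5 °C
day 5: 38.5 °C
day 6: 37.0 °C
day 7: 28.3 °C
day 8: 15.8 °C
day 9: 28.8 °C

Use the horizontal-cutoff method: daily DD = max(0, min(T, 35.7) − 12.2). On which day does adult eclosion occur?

day 8

Daily DD above 12.2 °C (capped at 23.5): 2.7, 12.5, 23.5, 0.0, 23.5, 23.5, 16.1, 3.6, 16.6.
Cumulative: 2.7, 15.2, 38.7, 38.7, 62.2, 85.7, 101.8, 105.4, 122.0.
The total first reaches 105 DD on day 8.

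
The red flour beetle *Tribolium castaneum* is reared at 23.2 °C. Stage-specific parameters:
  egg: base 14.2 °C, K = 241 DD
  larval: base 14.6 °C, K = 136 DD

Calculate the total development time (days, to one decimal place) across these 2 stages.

42.6 days

egg: 241 / (23.2 − 14.2) = 241 / 9.0 = 26.778 d.
larval: 136 / (23.2 − 14.6) = 136 / 8.6 = 15.814 d.
Sum = 42.592 ≈ 42.6 days.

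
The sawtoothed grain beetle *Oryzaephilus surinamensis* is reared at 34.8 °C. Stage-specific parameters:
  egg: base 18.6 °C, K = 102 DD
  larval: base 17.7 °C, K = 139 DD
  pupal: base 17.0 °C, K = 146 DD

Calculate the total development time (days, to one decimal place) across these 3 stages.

egg: 102 / (34.8 − 18.6) = 102 / 16.2 = 6.296 d.
larval: 139 / (34.8 − 17.7) = 139 / 17.1 = 8.129 d.
pupal: 146 / (34.8 − 17.0) = 146 / 17.8 = 8.202 d.
Sum = 22.627 ≈ 22.6 days.

22.6 days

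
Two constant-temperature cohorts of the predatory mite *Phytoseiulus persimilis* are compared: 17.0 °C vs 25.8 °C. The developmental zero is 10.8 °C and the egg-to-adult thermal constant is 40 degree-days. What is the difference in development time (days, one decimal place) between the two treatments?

3.8 days

At 17.0 °C: 40 / (17.0 − 10.8) = 40 / 6.2 = 6.452 d.
At 25.8 °C: 40 / (25.8 − 10.8) = 40 / 15.0 = 2.667 d.
Difference = |6.452 − 2.667| = 3.785 ≈ 3.8 days.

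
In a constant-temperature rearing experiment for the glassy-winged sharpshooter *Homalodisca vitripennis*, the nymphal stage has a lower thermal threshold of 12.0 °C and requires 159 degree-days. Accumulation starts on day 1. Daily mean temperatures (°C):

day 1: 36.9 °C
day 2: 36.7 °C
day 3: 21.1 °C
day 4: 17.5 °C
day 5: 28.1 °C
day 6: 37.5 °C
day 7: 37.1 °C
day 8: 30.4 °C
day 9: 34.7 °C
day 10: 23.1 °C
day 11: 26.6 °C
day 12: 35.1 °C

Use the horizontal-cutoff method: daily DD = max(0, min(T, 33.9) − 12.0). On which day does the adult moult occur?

Daily DD above 12.0 °C (capped at 21.9): 21.9, 21.9, 9.1, 5.5, 16.1, 21.9, 21.9, 18.4, 21.9, 11.1, 14.6, 21.9.
Cumulative: 21.9, 43.8, 52.9, 58.4, 74.5, 96.4, 118.3, 136.7, 158.6, 169.7, 184.3, 206.2.
The total first reaches 159 DD on day 10.

day 10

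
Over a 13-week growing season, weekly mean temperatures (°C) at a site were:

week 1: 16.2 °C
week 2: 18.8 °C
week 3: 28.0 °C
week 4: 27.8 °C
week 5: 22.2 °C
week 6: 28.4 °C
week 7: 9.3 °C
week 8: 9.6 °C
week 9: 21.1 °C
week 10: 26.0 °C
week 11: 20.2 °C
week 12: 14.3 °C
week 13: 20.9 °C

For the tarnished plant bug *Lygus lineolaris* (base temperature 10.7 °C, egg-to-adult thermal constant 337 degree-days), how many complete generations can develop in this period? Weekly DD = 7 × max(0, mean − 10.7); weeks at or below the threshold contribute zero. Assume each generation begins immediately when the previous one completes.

2 generations

Weekly DD (7 × max(0, T̄ − 10.7)): 38.5, 56.7, 121.1, 119.7, 80.5, 123.9, 0.0, 0.0, 72.8, 107.1, 66.5, 25.2, 71.4.
Season total = 883.4 DD.
Complete generations = ⌊883.4 / 337⌋ = 2.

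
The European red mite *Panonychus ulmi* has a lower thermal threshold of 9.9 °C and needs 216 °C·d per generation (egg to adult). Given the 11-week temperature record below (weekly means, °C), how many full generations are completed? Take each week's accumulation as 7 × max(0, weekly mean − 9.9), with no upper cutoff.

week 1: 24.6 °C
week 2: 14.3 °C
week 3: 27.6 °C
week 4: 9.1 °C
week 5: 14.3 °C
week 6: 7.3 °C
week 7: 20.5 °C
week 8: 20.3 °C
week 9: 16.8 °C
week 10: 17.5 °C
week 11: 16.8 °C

Weekly DD (7 × max(0, T̄ − 9.9)): 102.9, 30.8, 123.9, 0.0, 30.8, 0.0, 74.2, 72.8, 48.3, 53.2, 48.3.
Season total = 585.2 DD.
Complete generations = ⌊585.2 / 216⌋ = 2.

2 generations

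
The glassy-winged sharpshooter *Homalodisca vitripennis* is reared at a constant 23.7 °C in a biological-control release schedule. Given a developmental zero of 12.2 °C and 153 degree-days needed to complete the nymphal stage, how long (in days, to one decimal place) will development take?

13.3 days

Daily accumulation = 23.7 − 12.2 = 11.5 DD/day.
Duration = 153 / 11.5 = 13.304 ≈ 13.3 days.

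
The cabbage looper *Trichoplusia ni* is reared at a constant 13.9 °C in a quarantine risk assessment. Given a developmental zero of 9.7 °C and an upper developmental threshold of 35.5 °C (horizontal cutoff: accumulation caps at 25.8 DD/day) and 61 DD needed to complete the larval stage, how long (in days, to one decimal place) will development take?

Daily accumulation = 13.9 − 9.7 = 4.2 DD/day.
Duration = 61 / 4.2 = 14.524 ≈ 14.5 days.

14.5 days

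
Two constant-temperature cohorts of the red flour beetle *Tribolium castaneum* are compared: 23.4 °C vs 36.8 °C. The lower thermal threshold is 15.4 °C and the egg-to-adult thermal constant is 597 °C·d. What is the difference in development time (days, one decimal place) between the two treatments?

46.7 days

At 23.4 °C: 597 / (23.4 − 15.4) = 597 / 8.0 = 74.625 d.
At 36.8 °C: 597 / (36.8 − 15.4) = 597 / 21.4 = 27.897 d.
Difference = |74.625 − 27.897| = 46.728 ≈ 46.7 days.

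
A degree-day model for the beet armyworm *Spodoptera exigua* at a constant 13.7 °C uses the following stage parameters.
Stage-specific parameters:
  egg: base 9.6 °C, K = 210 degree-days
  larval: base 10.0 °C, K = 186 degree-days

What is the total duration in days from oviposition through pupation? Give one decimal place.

egg: 210 / (13.7 − 9.6) = 210 / 4.1 = 51.220 d.
larval: 186 / (13.7 − 10.0) = 186 / 3.7 = 50.270 d.
Sum = 101.490 ≈ 101.5 days.

101.5 days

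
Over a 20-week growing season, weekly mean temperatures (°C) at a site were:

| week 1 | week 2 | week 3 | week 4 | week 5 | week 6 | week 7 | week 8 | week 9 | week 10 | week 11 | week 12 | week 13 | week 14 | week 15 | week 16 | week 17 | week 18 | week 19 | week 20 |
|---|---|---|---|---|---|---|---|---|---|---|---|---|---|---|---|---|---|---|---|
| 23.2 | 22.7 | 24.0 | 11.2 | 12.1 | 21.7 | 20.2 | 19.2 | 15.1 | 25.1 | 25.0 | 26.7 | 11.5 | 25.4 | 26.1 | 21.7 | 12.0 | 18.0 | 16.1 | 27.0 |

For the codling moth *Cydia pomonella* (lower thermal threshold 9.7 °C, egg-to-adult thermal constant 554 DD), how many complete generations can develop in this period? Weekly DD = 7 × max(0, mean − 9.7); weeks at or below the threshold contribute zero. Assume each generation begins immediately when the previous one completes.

2 generations

Weekly DD (7 × max(0, T̄ − 9.7)): 94.5, 91.0, 100.1, 10.5, 16.8, 84.0, 73.5, 66.5, 37.8, 107.8, 107.1, 119.0, 12.6, 109.9, 114.8, 84.0, 16.1, 58.1, 44.8, 121.1.
Season total = 1470.0 DD.
Complete generations = ⌊1470.0 / 554⌋ = 2.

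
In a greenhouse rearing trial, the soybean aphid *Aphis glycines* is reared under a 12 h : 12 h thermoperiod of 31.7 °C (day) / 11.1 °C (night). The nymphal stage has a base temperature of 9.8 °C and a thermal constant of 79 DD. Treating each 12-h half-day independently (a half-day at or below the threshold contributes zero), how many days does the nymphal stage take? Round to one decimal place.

Day half: max(0, 31.7 − 9.8) × 0.5 = 21.9 × 0.5 = 10.95 DD.
Night half: max(0, 11.1 − 9.8) × 0.5 = 1.3 × 0.5 = 0.65 DD.
Per 24 h: 11.60 DD/day.
Duration = 79 / 11.60 = 6.810 ≈ 6.8 days.

6.8 days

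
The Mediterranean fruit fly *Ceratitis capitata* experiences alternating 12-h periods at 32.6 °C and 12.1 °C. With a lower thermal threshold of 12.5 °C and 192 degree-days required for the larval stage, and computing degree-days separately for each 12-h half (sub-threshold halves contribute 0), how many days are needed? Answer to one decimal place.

19.1 days

Day half: max(0, 32.6 − 12.5) × 0.5 = 20.1 × 0.5 = 10.05 DD.
Night half: max(0, 12.1 − 12.5) × 0.5 = 0.0 × 0.5 = 0.00 DD.
Per 24 h: 10.05 DD/day.
Duration = 192 / 10.05 = 19.104 ≈ 19.1 days.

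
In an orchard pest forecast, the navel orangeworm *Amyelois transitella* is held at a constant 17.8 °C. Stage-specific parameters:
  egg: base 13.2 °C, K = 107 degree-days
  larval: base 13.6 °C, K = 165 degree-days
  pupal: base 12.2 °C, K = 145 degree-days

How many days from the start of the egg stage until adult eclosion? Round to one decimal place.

88.4 days

egg: 107 / (17.8 − 13.2) = 107 / 4.6 = 23.261 d.
larval: 165 / (17.8 − 13.6) = 165 / 4.2 = 39.286 d.
pupal: 145 / (17.8 − 12.2) = 145 / 5.6 = 25.893 d.
Sum = 88.439 ≈ 88.4 days.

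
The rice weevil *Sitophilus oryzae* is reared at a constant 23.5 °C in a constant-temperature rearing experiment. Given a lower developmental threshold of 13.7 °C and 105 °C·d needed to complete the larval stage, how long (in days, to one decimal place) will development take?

10.7 days

Daily accumulation = 23.5 − 13.7 = 9.8 DD/day.
Duration = 105 / 9.8 = 10.714 ≈ 10.7 days.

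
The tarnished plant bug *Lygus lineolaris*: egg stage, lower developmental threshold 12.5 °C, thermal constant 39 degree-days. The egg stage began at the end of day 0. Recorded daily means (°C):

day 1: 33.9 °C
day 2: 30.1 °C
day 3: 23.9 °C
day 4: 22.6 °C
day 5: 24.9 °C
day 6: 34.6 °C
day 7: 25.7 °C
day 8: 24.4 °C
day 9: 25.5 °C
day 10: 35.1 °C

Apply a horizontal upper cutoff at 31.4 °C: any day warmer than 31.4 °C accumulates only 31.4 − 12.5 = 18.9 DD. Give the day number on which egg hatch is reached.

day 3

Daily DD above 12.5 °C (capped at 18.9): 18.9, 17.6, 11.4, 10.1, 12.4, 18.9, 13.2, 11.9, 13.0, 18.9.
Cumulative: 18.9, 36.5, 47.9, 58.0, 70.4, 89.3, 102.5, 114.4, 127.4, 146.3.
The total first reaches 39 DD on day 3.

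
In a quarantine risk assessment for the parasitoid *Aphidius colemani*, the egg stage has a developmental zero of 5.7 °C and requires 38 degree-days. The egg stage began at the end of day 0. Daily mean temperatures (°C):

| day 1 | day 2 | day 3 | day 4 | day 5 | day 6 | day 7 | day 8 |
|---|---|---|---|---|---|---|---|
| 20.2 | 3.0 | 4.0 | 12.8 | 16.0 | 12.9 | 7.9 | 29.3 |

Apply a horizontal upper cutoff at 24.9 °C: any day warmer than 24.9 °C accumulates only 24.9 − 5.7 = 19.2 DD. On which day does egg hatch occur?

day 6

Daily DD above 5.7 °C (capped at 19.2): 14.5, 0.0, 0.0, 7.1, 10.3, 7.2, 2.2, 19.2.
Cumulative: 14.5, 14.5, 14.5, 21.6, 31.9, 39.1, 41.3, 60.5.
The total first reaches 38 DD on day 6.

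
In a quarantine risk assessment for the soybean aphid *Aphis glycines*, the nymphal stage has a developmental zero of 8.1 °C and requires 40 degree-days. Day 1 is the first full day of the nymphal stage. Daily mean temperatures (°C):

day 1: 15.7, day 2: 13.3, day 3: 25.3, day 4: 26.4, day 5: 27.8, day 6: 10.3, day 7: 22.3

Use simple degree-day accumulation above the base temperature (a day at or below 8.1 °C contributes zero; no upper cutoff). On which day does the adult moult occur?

Daily DD above 8.1 °C: 7.6, 5.2, 17.2, 18.3, 19.7, 2.2, 14.2.
Cumulative: 7.6, 12.8, 30.0, 48.3, 68.0, 70.2, 84.4.
The total first reaches 40 DD on day 4.

day 4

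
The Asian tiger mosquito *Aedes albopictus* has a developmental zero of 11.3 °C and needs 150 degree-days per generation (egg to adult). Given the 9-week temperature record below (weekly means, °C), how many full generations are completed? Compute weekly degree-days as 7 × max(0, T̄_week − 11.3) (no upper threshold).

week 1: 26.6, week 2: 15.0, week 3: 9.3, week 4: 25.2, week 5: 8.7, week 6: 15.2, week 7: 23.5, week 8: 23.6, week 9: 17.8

3 generations

Weekly DD (7 × max(0, T̄ − 11.3)): 107.1, 25.9, 0.0, 97.3, 0.0, 27.3, 85.4, 86.1, 45.5.
Season total = 474.6 DD.
Complete generations = ⌊474.6 / 150⌋ = 3.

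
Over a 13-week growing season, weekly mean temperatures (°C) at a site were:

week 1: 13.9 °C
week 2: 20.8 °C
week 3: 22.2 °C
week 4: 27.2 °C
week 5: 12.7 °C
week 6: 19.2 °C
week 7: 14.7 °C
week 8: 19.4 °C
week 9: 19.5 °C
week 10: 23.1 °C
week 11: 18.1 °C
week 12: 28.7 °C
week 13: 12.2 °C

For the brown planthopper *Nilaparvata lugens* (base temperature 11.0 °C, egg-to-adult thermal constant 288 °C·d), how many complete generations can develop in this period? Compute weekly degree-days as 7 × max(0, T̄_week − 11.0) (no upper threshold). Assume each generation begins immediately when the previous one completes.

Weekly DD (7 × max(0, T̄ − 11.0)): 20.3, 68.6, 78.4, 113.4, 11.9, 57.4, 25.9, 58.8, 59.5, 84.7, 49.7, 123.9, 8.4.
Season total = 760.9 DD.
Complete generations = ⌊760.9 / 288⌋ = 2.

2 generations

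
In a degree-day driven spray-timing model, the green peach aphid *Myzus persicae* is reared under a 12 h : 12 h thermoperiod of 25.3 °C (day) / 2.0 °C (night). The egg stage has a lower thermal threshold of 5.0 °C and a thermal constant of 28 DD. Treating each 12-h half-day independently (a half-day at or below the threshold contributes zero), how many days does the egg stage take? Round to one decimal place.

Day half: max(0, 25.3 − 5.0) × 0.5 = 20.3 × 0.5 = 10.15 DD.
Night half: max(0, 2.0 − 5.0) × 0.5 = 0.0 × 0.5 = 0.00 DD.
Per 24 h: 10.15 DD/day.
Duration = 28 / 10.15 = 2.759 ≈ 2.8 days.

2.8 days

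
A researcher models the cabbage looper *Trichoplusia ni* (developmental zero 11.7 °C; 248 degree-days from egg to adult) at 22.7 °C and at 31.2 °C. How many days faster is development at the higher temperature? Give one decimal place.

9.8 days

At 22.7 °C: 248 / (22.7 − 11.7) = 248 / 11.0 = 22.545 d.
At 31.2 °C: 248 / (31.2 − 11.7) = 248 / 19.5 = 12.718 d.
Difference = |22.545 − 12.718| = 9.828 ≈ 9.8 days.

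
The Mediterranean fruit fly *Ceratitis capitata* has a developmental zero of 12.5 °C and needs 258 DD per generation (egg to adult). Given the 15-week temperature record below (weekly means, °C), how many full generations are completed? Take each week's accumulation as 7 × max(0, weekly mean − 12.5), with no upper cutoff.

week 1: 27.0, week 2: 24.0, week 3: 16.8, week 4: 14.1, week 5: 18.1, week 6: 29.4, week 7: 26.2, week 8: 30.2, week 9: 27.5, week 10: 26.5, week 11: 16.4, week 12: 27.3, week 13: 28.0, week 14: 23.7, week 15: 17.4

4 generations

Weekly DD (7 × max(0, T̄ − 12.5)): 101.5, 80.5, 30.1, 11.2, 39.2, 118.3, 95.9, 123.9, 105.0, 98.0, 27.3, 103.6, 108.5, 78.4, 34.3.
Season total = 1155.7 DD.
Complete generations = ⌊1155.7 / 258⌋ = 4.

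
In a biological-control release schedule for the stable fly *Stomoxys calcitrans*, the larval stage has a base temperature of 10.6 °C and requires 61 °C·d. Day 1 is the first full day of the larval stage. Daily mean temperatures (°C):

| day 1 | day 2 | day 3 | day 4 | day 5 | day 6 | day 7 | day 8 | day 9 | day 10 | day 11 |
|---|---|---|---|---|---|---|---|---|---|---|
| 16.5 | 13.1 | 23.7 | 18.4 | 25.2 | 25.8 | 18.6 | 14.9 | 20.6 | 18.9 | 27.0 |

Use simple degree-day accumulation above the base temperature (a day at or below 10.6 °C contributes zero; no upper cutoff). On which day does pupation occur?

Daily DD above 10.6 °C: 5.9, 2.5, 13.1, 7.8, 14.6, 15.2, 8.0, 4.3, 10.0, 8.3, 16.4.
Cumulative: 5.9, 8.4, 21.5, 29.3, 43.9, 59.1, 67.1, 71.4, 81.4, 89.7, 106.1.
The total first reaches 61 DD on day 7.

day 7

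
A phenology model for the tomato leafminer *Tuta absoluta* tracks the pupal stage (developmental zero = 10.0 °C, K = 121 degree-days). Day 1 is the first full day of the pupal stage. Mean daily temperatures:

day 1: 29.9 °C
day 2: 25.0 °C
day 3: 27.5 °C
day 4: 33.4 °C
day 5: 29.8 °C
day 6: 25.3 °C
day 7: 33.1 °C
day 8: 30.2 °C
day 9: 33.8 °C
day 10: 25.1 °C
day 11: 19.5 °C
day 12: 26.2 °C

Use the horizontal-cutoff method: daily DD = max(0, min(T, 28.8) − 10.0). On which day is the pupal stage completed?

Daily DD above 10.0 °C (capped at 18.8): 18.8, 15.0, 17.5, 18.8, 18.8, 15.3, 18.8, 18.8, 18.8, 15.1, 9.5, 16.2.
Cumulative: 18.8, 33.8, 51.3, 70.1, 88.9, 104.2, 123.0, 141.8, 160.6, 175.7, 185.2, 201.4.
The total first reaches 121 DD on day 7.

day 7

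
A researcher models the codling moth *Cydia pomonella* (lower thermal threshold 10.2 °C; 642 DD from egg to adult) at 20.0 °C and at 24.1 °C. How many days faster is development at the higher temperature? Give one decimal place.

19.3 days

At 20.0 °C: 642 / (20.0 − 10.2) = 642 / 9.8 = 65.510 d.
At 24.1 °C: 642 / (24.1 − 10.2) = 642 / 13.9 = 46.187 d.
Difference = |65.510 − 46.187| = 19.323 ≈ 19.3 days.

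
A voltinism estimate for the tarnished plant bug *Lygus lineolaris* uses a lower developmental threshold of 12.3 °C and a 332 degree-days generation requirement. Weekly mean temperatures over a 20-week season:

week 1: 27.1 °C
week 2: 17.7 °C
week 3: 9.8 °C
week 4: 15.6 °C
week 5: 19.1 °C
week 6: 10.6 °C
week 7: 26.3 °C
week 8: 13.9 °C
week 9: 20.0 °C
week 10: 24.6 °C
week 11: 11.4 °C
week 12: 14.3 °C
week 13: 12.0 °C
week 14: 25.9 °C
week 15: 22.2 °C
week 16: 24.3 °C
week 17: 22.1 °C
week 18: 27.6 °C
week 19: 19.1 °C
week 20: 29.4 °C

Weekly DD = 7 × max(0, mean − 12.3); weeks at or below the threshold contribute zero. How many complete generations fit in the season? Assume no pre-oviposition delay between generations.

Weekly DD (7 × max(0, T̄ − 12.3)): 103.6, 37.8, 0.0, 23.1, 47.6, 0.0, 98.0, 11.2, 53.9, 86.1, 0.0, 14.0, 0.0, 95.2, 69.3, 84.0, 68.6, 107.1, 47.6, 119.7.
Season total = 1066.8 DD.
Complete generations = ⌊1066.8 / 332⌋ = 3.

3 generations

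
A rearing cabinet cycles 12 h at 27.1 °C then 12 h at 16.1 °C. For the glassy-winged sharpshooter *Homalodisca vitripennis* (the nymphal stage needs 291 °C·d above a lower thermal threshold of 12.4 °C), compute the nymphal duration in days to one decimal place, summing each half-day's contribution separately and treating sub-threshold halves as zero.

31.6 days

Day half: max(0, 27.1 − 12.4) × 0.5 = 14.7 × 0.5 = 7.35 DD.
Night half: max(0, 16.1 − 12.4) × 0.5 = 3.7 × 0.5 = 1.85 DD.
Per 24 h: 9.20 DD/day.
Duration = 291 / 9.20 = 31.630 ≈ 31.6 days.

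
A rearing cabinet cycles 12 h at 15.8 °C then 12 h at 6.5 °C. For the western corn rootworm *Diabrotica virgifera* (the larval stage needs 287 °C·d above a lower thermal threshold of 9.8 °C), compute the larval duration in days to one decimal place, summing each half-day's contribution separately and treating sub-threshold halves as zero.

95.7 days

Day half: max(0, 15.8 − 9.8) × 0.5 = 6.0 × 0.5 = 3.00 DD.
Night half: max(0, 6.5 − 9.8) × 0.5 = 0.0 × 0.5 = 0.00 DD.
Per 24 h: 3.00 DD/day.
Duration = 287 / 3.00 = 95.667 ≈ 95.7 days.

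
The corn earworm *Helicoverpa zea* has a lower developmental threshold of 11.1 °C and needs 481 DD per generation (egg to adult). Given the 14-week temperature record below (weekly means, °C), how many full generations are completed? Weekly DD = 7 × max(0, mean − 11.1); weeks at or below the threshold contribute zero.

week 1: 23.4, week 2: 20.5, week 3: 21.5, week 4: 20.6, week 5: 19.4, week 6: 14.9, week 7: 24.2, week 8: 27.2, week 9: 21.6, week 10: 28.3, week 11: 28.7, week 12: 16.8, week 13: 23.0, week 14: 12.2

Weekly DD (7 × max(0, T̄ − 11.1)): 86.1, 65.8, 72.8, 66.5, 58.1, 26.6, 91.7, 112.7, 73.5, 120.4, 123.2, 39.9, 83.3, 7.7.
Season total = 1028.3 DD.
Complete generations = ⌊1028.3 / 481⌋ = 2.

2 generations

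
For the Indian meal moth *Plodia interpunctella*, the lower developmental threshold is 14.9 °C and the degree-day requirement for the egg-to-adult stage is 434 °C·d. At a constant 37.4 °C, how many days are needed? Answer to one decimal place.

19.3 days

Daily accumulation = 37.4 − 14.9 = 22.5 DD/day.
Duration = 434 / 22.5 = 19.289 ≈ 19.3 days.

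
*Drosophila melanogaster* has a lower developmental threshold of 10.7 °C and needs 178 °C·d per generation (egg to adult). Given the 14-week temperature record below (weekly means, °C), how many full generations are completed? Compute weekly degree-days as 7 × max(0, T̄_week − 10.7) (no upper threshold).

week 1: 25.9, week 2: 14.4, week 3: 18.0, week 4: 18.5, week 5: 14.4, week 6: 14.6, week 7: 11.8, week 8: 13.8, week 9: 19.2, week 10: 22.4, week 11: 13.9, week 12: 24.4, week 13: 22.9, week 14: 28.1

4 generations

Weekly DD (7 × max(0, T̄ − 10.7)): 106.4, 25.9, 51.1, 54.6, 25.9, 27.3, 7.7, 21.7, 59.5, 81.9, 22.4, 95.9, 85.4, 121.8.
Season total = 787.5 DD.
Complete generations = ⌊787.5 / 178⌋ = 4.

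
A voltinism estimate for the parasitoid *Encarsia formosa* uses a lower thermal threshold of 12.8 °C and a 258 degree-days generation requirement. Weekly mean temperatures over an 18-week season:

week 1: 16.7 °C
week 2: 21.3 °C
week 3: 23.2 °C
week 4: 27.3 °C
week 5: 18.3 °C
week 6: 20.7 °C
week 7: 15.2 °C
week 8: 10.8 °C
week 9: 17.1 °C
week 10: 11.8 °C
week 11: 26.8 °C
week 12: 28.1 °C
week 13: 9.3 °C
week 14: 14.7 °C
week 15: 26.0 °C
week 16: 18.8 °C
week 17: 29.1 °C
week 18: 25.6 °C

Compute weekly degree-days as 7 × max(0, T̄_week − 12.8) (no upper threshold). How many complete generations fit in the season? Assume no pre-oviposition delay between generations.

3 generations

Weekly DD (7 × max(0, T̄ − 12.8)): 27.3, 59.5, 72.8, 101.5, 38.5, 55.3, 16.8, 0.0, 30.1, 0.0, 98.0, 107.1, 0.0, 13.3, 92.4, 42.0, 114.1, 89.6.
Season total = 958.3 DD.
Complete generations = ⌊958.3 / 258⌋ = 3.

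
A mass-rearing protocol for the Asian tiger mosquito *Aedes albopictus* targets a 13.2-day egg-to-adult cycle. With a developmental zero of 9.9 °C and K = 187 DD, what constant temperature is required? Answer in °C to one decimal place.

Required daily accumulation = 187 / 13.2 = 14.167 DD/day.
T = T_base + 14.167 = 9.9 + 14.167 = 24.067 ≈ 24.1 °C.

24.1 °C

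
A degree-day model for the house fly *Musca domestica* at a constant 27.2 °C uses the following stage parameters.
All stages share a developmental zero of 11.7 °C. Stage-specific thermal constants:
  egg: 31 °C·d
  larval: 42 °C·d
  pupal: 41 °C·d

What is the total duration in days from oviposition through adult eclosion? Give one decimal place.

Daily accumulation at 27.2 °C = 27.2 − 11.7 = 15.5 DD/day.
Total K = 31 + 42 + 41 = 114 DD.
Total duration = 114 / 15.5 = 7.355 ≈ 7.4 days.

7.4 days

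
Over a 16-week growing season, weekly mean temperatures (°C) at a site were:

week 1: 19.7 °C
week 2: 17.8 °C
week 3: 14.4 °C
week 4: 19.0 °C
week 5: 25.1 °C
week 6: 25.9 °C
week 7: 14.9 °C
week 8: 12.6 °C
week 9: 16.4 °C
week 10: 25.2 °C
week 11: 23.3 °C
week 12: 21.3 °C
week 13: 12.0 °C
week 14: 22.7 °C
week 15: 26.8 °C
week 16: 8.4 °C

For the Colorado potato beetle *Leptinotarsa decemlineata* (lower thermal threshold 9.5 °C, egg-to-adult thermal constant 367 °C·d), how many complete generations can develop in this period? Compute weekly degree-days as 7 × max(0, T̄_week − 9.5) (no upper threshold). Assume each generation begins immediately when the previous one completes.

2 generations

Weekly DD (7 × max(0, T̄ − 9.5)): 71.4, 58.1, 34.3, 66.5, 109.2, 114.8, 37.8, 21.7, 48.3, 109.9, 96.6, 82.6, 17.5, 92.4, 121.1, 0.0.
Season total = 1082.2 DD.
Complete generations = ⌊1082.2 / 367⌋ = 2.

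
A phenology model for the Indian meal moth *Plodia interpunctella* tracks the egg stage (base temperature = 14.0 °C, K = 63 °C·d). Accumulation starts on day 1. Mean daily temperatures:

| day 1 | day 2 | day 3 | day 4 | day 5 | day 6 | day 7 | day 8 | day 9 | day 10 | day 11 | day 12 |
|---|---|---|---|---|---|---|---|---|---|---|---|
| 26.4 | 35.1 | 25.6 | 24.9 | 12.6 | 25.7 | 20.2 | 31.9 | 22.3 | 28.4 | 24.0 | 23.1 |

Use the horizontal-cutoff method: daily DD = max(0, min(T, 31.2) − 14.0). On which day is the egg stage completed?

Daily DD above 14.0 °C (capped at 17.2): 12.4, 17.2, 11.6, 10.9, 0.0, 11.7, 6.2, 17.2, 8.3, 14.4, 10.0, 9.1.
Cumulative: 12.4, 29.6, 41.2, 52.1, 52.1, 63.8, 70.0, 87.2, 95.5, 109.9, 119.9, 129.0.
The total first reaches 63 DD on day 6.

day 6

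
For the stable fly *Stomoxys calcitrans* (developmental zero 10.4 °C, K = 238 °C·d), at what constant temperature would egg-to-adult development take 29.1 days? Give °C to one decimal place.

Required daily accumulation = 238 / 29.1 = 8.179 DD/day.
T = T_base + 8.179 = 10.4 + 8.179 = 18.579 ≈ 18.6 °C.

18.6 °C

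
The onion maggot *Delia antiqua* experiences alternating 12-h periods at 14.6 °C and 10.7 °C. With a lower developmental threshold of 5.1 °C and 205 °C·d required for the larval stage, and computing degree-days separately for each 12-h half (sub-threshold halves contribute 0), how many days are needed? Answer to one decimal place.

Day half: max(0, 14.6 − 5.1) × 0.5 = 9.5 × 0.5 = 4.75 DD.
Night half: max(0, 10.7 − 5.1) × 0.5 = 5.6 × 0.5 = 2.80 DD.
Per 24 h: 7.55 DD/day.
Duration = 205 / 7.55 = 27.152 ≈ 27.2 days.

27.2 days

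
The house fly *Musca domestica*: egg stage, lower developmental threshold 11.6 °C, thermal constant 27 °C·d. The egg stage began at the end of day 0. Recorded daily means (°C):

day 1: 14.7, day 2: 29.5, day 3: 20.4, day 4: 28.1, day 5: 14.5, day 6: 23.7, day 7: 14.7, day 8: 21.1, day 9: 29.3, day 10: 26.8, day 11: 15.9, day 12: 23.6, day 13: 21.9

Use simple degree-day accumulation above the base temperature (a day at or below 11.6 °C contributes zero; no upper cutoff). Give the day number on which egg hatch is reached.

day 3

Daily DD above 11.6 °C: 3.1, 17.9, 8.8, 16.5, 2.9, 12.1, 3.1, 9.5, 17.7, 15.2, 4.3, 12.0, 10.3.
Cumulative: 3.1, 21.0, 29.8, 46.3, 49.2, 61.3, 64.4, 73.9, 91.6, 106.8, 111.1, 123.1, 133.4.
The total first reaches 27 DD on day 3.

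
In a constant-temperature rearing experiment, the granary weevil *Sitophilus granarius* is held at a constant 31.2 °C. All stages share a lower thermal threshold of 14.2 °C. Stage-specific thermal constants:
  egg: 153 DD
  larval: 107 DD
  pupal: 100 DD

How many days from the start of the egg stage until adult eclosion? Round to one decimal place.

21.2 days

Daily accumulation at 31.2 °C = 31.2 − 14.2 = 17.0 DD/day.
Total K = 153 + 107 + 100 = 360 DD.
Total duration = 360 / 17.0 = 21.176 ≈ 21.2 days.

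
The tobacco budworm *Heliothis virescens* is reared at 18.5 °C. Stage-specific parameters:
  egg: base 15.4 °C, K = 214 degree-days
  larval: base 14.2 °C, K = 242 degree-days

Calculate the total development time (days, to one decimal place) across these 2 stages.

egg: 214 / (18.5 − 15.4) = 214 / 3.1 = 69.032 d.
larval: 242 / (18.5 − 14.2) = 242 / 4.3 = 56.279 d.
Sum = 125.311 ≈ 125.3 days.

125.3 days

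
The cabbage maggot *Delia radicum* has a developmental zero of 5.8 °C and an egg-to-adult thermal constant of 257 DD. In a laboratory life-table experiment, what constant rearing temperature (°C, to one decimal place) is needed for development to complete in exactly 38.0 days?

12.6 °C

Required daily accumulation = 257 / 38.0 = 6.763 DD/day.
T = T_base + 6.763 = 5.8 + 6.763 = 12.563 ≈ 12.6 °C.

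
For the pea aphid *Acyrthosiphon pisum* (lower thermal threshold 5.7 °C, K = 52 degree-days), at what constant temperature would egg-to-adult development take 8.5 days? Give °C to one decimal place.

Required daily accumulation = 52 / 8.5 = 6.118 DD/day.
T = T_base + 6.118 = 5.7 + 6.118 = 11.818 ≈ 11.8 °C.

11.8 °C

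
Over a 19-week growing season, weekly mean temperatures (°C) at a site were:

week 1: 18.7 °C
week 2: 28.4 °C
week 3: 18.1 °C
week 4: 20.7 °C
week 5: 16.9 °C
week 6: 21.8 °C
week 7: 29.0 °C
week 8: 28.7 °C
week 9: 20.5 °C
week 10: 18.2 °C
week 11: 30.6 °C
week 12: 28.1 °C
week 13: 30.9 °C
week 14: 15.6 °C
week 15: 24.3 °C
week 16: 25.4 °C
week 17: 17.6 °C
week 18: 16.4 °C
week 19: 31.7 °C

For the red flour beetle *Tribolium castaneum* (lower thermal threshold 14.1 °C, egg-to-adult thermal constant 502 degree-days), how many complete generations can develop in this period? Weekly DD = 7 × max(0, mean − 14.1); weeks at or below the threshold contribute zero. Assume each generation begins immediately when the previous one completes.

2 generations

Weekly DD (7 × max(0, T̄ − 14.1)): 32.2, 100.1, 28.0, 46.2, 19.6, 53.9, 104.3, 102.2, 44.8, 28.7, 115.5, 98.0, 117.6, 10.5, 71.4, 79.1, 24.5, 16.1, 123.2.
Season total = 1215.9 DD.
Complete generations = ⌊1215.9 / 502⌋ = 2.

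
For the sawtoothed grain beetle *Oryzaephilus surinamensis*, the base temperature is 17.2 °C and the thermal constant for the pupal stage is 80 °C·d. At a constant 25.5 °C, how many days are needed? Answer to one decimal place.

Daily accumulation = 25.5 − 17.2 = 8.3 DD/day.
Duration = 80 / 8.3 = 9.639 ≈ 9.6 days.

9.6 days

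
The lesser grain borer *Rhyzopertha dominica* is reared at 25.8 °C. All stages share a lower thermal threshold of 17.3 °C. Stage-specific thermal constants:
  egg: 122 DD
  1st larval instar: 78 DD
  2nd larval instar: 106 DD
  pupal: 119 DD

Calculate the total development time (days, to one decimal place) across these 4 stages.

Daily accumulation at 25.8 °C = 25.8 − 17.3 = 8.5 DD/day.
Total K = 122 + 78 + 106 + 119 = 425 DD.
Total duration = 425 / 8.5 = 50.000 ≈ 50.0 days.

50.0 days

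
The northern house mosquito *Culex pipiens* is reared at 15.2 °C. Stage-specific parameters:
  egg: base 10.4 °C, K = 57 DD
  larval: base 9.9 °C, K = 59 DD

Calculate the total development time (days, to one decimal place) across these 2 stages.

egg: 57 / (15.2 − 10.4) = 57 / 4.8 = 11.875 d.
larval: 59 / (15.2 − 9.9) = 59 / 5.3 = 11.132 d.
Sum = 23.007 ≈ 23.0 days.

23.0 days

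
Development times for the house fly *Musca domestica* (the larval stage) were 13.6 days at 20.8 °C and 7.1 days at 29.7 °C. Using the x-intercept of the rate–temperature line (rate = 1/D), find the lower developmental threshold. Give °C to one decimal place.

11.1 °C

Equal thermal constants: D₁(T₁ − T_b) = D₂(T₂ − T_b).
13.6·(20.8 − T_b) = 7.1·(29.7 − T_b)
T_b = (13.6·20.8 − 7.1·29.7) / (13.6 − 7.1) = 72.01 / 6.5 = 11.078 °C ≈ 11.1 °C.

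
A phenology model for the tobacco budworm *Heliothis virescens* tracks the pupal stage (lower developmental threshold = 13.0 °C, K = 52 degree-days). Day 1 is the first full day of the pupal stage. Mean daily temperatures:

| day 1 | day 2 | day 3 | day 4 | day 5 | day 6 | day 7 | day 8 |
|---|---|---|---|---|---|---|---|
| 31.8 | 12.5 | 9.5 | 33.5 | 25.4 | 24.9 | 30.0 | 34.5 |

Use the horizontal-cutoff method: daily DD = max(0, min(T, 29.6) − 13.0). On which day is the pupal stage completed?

Daily DD above 13.0 °C (capped at 16.6): 16.6, 0.0, 0.0, 16.6, 12.4, 11.9, 16.6, 16.6.
Cumulative: 16.6, 16.6, 16.6, 33.2, 45.6, 57.5, 74.1, 90.7.
The total first reaches 52 DD on day 6.

day 6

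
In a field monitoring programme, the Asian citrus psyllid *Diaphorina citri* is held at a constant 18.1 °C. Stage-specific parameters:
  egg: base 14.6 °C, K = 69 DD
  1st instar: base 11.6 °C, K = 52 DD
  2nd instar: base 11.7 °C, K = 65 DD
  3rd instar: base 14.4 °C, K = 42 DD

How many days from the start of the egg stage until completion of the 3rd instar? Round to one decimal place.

49.2 days

egg: 69 / (18.1 − 14.6) = 69 / 3.5 = 19.714 d.
1st instar: 52 / (18.1 − 11.6) = 52 / 6.5 = 8.000 d.
2nd instar: 65 / (18.1 − 11.7) = 65 / 6.4 = 10.156 d.
3rd instar: 42 / (18.1 − 14.4) = 42 / 3.7 = 11.351 d.
Sum = 49.222 ≈ 49.2 days.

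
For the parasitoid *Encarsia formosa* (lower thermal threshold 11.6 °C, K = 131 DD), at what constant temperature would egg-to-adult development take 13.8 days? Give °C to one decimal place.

Required daily accumulation = 131 / 13.8 = 9.493 DD/day.
T = T_base + 9.493 = 11.6 + 9.493 = 21.093 ≈ 21.1 °C.

21.1 °C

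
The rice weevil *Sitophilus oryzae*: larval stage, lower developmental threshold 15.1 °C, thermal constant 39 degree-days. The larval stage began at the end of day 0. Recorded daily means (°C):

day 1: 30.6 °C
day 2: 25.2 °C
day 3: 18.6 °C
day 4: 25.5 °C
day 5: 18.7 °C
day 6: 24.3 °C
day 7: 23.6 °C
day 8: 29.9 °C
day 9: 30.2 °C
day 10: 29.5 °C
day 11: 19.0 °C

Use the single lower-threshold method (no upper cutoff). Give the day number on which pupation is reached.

Daily DD above 15.1 °C: 15.5, 10.1, 3.5, 10.4, 3.6, 9.2, 8.5, 14.8, 15.1, 14.4, 3.9.
Cumulative: 15.5, 25.6, 29.1, 39.5, 43.1, 52.3, 60.8, 75.6, 90.7, 105.1, 109.0.
The total first reaches 39 DD on day 4.

day 4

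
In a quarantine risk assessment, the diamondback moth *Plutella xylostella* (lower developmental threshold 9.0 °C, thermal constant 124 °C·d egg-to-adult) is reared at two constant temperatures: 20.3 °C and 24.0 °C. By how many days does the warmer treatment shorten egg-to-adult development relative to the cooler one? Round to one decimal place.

At 20.3 °C: 124 / (20.3 − 9.0) = 124 / 11.3 = 10.973 d.
At 24.0 °C: 124 / (24.0 − 9.0) = 124 / 15.0 = 8.267 d.
Difference = |10.973 − 8.267| = 2.707 ≈ 2.7 days.

2.7 days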